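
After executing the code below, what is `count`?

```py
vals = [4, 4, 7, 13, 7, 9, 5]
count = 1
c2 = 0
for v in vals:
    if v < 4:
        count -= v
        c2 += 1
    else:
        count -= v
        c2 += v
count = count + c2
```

v=4: not <4, count = 1-4 = -3; c2=4
v=4: not <4, count = (-3)-4 = -7; c2=8
v=7: not <4, count = (-7)-7 = -14; c2=15
v=13: not <4, count = (-14)-13 = -27; c2=28
v=7: not <4, count = (-27)-7 = -34; c2=35
v=9: not <4, count = (-34)-9 = -43; c2=44
v=5: not <4, count = (-43)-5 = -48; c2=49
count+c2 = (-48)+49 = 1

1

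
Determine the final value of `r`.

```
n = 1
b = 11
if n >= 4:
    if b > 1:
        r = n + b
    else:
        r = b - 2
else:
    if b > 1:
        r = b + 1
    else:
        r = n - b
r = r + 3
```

15

n=1, b=11
n >= 4 is False; b > 1 is True
→ r = b + 1 = 12
r = 12+3 = 15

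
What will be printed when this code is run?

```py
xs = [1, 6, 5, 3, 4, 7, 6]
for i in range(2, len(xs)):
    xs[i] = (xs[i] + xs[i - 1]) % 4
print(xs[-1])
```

3

i=2: xs[2] = (5+6)%4 = 3 → [1, 6, 3, 3, 4, 7, 6]
i=3: xs[3] = (3+3)%4 = 2 → [1, 6, 3, 2, 4, 7, 6]
i=4: xs[4] = (4+2)%4 = 2 → [1, 6, 3, 2, 2, 7, 6]
i=5: xs[5] = (7+2)%4 = 1 → [1, 6, 3, 2, 2, 1, 6]
i=6: xs[6] = (6+1)%4 = 3 → [1, 6, 3, 2, 2, 1, 3]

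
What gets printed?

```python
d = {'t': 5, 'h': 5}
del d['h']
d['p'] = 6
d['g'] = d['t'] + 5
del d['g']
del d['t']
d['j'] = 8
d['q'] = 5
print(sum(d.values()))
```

del 'h' → {'t': 5}
d['p'] = 6 → {'t': 5, 'p': 6}
d['g'] = d['t']+5 = 10 → {'t': 5, 'p': 6, 'g': 10}
del 'g' → {'t': 5, 'p': 6}
del 't' → {'p': 6}
d['j'] = 8 → {'p': 6, 'j': 8}
d['q'] = 5 → {'p': 6, 'j': 8, 'q': 5}
sum of values = 19

19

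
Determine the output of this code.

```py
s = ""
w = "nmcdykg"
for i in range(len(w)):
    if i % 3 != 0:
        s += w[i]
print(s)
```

i=0: skip
i=1: add 'm' → 'm'
i=2: add 'c' → 'mc'
i=3: skip
i=4: add 'y' → 'mcy'
i=5: add 'k' → 'mcyk'
i=6: skip

mcyk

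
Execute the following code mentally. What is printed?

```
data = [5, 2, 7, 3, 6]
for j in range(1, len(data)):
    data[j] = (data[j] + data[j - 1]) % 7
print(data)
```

[5, 0, 0, 3, 2]

j=1: data[1] = (2+5)%7 = 0 → [5, 0, 7, 3, 6]
j=2: data[2] = (7+0)%7 = 0 → [5, 0, 0, 3, 6]
j=3: data[3] = (3+0)%7 = 3 → [5, 0, 0, 3, 6]
j=4: data[4] = (6+3)%7 = 2 → [5, 0, 0, 3, 2]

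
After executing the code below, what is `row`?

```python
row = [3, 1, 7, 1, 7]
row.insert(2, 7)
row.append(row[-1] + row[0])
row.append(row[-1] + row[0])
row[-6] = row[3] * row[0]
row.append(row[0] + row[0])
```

[3, 1, 21, 7, 1, 7, 10, 13, 6]

insert 7 at 2 → [3, 1, 7, 7, 1, 7]
append row[-1]+row[0] = 7+3 = 10 → [3, 1, 7, 7, 1, 7, 10]
append row[-1]+row[0] = 10+3 = 13 → [3, 1, 7, 7, 1, 7, 10, 13]
row[-6] = row[3]*row[0] = 7*3 = 21 → [3, 1, 21, 7, 1, 7, 10, 13]
append row[0]+row[0] = 3+3 = 6 → [3, 1, 21, 7, 1, 7, 10, 13, 6]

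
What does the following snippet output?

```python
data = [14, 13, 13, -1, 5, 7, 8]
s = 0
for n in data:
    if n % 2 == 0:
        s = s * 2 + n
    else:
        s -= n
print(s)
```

n=14: even, s = 0*2+14 = 14
n=13: not even, s = 14-13 = 1
n=13: not even, s = 1-13 = -12
n=-1: not even, s = (-12)-(-1) = -11
n=5: not even, s = (-11)-5 = -16
n=7: not even, s = (-16)-7 = -23
n=8: even, s = (-23)*2+8 = -38

-38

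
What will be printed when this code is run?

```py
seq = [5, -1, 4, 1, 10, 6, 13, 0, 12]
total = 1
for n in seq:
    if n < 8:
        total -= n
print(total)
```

n=5: <8, total = 1-5 = -4
n=-1: <8, total = (-4)-(-1) = -3
n=4: <8, total = (-3)-4 = -7
n=1: <8, total = (-7)-1 = -8
n=10: not <8
n=6: <8, total = (-8)-6 = -14
n=13: not <8
n=0: <8, total = (-14)-0 = -14
n=12: not <8

-14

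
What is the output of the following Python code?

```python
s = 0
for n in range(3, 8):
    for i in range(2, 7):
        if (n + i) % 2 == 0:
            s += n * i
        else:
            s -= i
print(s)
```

188

n=3,i=2: odd sum, s = 0-2 = -2
n=3,i=3: even sum, s = (-2)+9 = 7
n=3,i=4: odd sum, s = 7-4 = 3
n=3,i=5: even sum, s = 3+15 = 18
n=3,i=6: odd sum, s = 18-6 = 12
n=4,i=2: even sum, s = 12+8 = 20
n=4,i=3: odd sum, s = 20-3 = 17
n=4,i=4: even sum, s = 17+16 = 33
n=4,i=5: odd sum, s = 33-5 = 28
n=4,i=6: even sum, s = 28+24 = 52
n=5,i=2: odd sum, s = 52-2 = 50
n=5,i=3: even sum, s = 50+15 = 65
n=5,i=4: odd sum, s = 65-4 = 61
n=5,i=5: even sum, s = 61+25 = 86
n=5,i=6: odd sum, s = 86-6 = 80
n=6,i=2: even sum, s = 80+12 = 92
n=6,i=3: odd sum, s = 92-3 = 89
n=6,i=4: even sum, s = 89+24 = 113
n=6,i=5: odd sum, s = 113-5 = 108
n=6,i=6: even sum, s = 108+36 = 144
n=7,i=2: odd sum, s = 144-2 = 142
n=7,i=3: even sum, s = 142+21 = 163
n=7,i=4: odd sum, s = 163-4 = 159
n=7,i=5: even sum, s = 159+35 = 194
n=7,i=6: odd sum, s = 194-6 = 188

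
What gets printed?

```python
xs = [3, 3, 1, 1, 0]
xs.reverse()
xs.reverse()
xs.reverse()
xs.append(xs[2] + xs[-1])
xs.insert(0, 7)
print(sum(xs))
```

19

reverse → [0, 1, 1, 3, 3]
reverse → [3, 3, 1, 1, 0]
reverse → [0, 1, 1, 3, 3]
append xs[2]+xs[-1] = 1+3 = 4 → [0, 1, 1, 3, 3, 4]
insert 7 at 0 → [7, 0, 1, 1, 3, 3, 4]
sum = 19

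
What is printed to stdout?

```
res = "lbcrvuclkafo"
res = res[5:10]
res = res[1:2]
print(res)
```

slice [5:10] → 'uclka'
slice [1:2] → 'c'

c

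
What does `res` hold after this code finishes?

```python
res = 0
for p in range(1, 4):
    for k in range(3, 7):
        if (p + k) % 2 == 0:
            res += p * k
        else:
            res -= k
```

p=1,k=3: even sum, res = 0+3 = 3
p=1,k=4: odd sum, res = 3-4 = -1
p=1,k=5: even sum, res = (-1)+5 = 4
p=1,k=6: odd sum, res = 4-6 = -2
p=2,k=3: odd sum, res = (-2)-3 = -5
p=2,k=4: even sum, res = (-5)+8 = 3
p=2,k=5: odd sum, res = 3-5 = -2
p=2,k=6: even sum, res = (-2)+12 = 10
p=3,k=3: even sum, res = 10+9 = 19
p=3,k=4: odd sum, res = 19-4 = 15
p=3,k=5: even sum, res = 15+15 = 30
p=3,k=6: odd sum, res = 30-6 = 24

24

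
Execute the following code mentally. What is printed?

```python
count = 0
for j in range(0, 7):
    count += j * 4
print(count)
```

j=0: count = 0+0*4 = 0
j=1: count = 0+1*4 = 4
j=2: count = 4+2*4 = 12
j=3: count = 12+3*4 = 24
j=4: count = 24+4*4 = 40
j=5: count = 40+5*4 = 60
j=6: count = 60+6*4 = 84

84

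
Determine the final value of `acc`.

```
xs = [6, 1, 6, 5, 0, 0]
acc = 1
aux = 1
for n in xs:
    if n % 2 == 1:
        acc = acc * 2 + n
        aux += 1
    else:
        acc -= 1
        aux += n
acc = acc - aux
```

-12

n=6: not odd, acc = 1-1 = 0; aux=7
n=1: odd, acc = 0*2+1 = 1; aux=8
n=6: not odd, acc = 1-1 = 0; aux=14
n=5: odd, acc = 0*2+5 = 5; aux=15
n=0: not odd, acc = 5-1 = 4; aux=15
n=0: not odd, acc = 4-1 = 3; aux=15
acc-aux = 3-15 = -12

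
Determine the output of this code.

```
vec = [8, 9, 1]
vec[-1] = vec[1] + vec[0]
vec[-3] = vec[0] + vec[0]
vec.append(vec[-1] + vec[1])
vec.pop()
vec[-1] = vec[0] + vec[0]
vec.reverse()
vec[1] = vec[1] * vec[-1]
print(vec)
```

vec[-1] = vec[1]+vec[0] = 9+8 = 17 → [8, 9, 17]
vec[-3] = vec[0]+vec[0] = 8+8 = 16 → [16, 9, 17]
append vec[-1]+vec[1] = 17+9 = 26 → [16, 9, 17, 26]
pop() removes 26 → [16, 9, 17]
vec[-1] = vec[0]+vec[0] = 16+16 = 32 → [16, 9, 32]
reverse → [32, 9, 16]
vec[1] = vec[1]*vec[-1] = 9*16 = 144 → [32, 144, 16]

[32, 144, 16]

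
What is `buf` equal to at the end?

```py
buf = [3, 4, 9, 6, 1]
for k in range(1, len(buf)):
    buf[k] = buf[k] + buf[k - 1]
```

k=1: buf[1] = 4+3 = 7 → [3, 7, 9, 6, 1]
k=2: buf[2] = 9+7 = 16 → [3, 7, 16, 6, 1]
k=3: buf[3] = 6+16 = 22 → [3, 7, 16, 22, 1]
k=4: buf[4] = 1+22 = 23 → [3, 7, 16, 22, 23]

[3, 7, 16, 22, 23]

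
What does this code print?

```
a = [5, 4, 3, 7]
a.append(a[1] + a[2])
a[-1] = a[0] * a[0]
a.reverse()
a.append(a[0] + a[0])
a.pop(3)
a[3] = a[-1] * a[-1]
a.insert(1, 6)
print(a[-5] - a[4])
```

-2494

append a[1]+a[2] = 4+3 = 7 → [5, 4, 3, 7, 7]
a[-1] = a[0]*a[0] = 5*5 = 25 → [5, 4, 3, 7, 25]
reverse → [25, 7, 3, 4, 5]
append a[0]+a[0] = 25+25 = 50 → [25, 7, 3, 4, 5, 50]
pop(3) removes 4 → [25, 7, 3, 5, 50]
a[3] = a[-1]*a[-1] = 50*50 = 2500 → [25, 7, 3, 2500, 50]
insert 6 at 1 → [25, 6, 7, 3, 2500, 50]
a[-5]-a[4] = 6-2500 = -2494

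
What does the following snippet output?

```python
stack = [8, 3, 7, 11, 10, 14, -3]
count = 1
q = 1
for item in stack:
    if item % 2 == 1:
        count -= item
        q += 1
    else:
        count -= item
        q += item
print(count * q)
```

-1813

item=8: not odd, count = 1-8 = -7; q=9
item=3: odd, count = (-7)-3 = -10; q=10
item=7: odd, count = (-10)-7 = -17; q=11
item=11: odd, count = (-17)-11 = -28; q=12
item=10: not odd, count = (-28)-10 = -38; q=22
item=14: not odd, count = (-38)-14 = -52; q=36
item=-3: odd, count = (-52)-(-3) = -49; q=37
count*q = (-49)*37 = -1813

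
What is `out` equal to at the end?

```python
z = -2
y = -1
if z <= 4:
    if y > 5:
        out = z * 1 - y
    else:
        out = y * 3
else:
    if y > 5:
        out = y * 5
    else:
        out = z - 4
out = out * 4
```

z=-2, y=-1
z <= 4 is True; y > 5 is False
→ out = y * 3 = -3
out = (-3)*4 = -12

-12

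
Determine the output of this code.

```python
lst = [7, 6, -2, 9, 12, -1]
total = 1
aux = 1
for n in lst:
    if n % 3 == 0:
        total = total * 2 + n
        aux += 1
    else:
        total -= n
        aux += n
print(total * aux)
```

120

n=7: not %3==0, total = 1-7 = -6; aux=8
n=6: %3==0, total = (-6)*2+6 = -6; aux=9
n=-2: not %3==0, total = (-6)-(-2) = -4; aux=7
n=9: %3==0, total = (-4)*2+9 = 1; aux=8
n=12: %3==0, total = 1*2+12 = 14; aux=9
n=-1: not %3==0, total = 14-(-1) = 15; aux=8
total*aux = 15*8 = 120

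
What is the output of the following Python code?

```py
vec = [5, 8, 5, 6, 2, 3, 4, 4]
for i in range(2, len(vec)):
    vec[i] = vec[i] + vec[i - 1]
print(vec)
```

[5, 8, 13, 19, 21, 24, 28, 32]

i=2: vec[2] = 5+8 = 13 → [5, 8, 13, 6, 2, 3, 4, 4]
i=3: vec[3] = 6+13 = 19 → [5, 8, 13, 19, 2, 3, 4, 4]
i=4: vec[4] = 2+19 = 21 → [5, 8, 13, 19, 21, 3, 4, 4]
i=5: vec[5] = 3+21 = 24 → [5, 8, 13, 19, 21, 24, 4, 4]
i=6: vec[6] = 4+24 = 28 → [5, 8, 13, 19, 21, 24, 28, 4]
i=7: vec[7] = 4+28 = 32 → [5, 8, 13, 19, 21, 24, 28, 32]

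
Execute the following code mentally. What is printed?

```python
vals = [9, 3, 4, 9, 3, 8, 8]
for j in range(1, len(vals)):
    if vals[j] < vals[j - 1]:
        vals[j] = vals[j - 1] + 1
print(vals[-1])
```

15

j=1: 3<9, vals[1] = 9+1 = 10 → [9, 10, 4, 9, 3, 8, 8]
j=2: 4<10, vals[2] = 10+1 = 11 → [9, 10, 11, 9, 3, 8, 8]
j=3: 9<11, vals[3] = 11+1 = 12 → [9, 10, 11, 12, 3, 8, 8]
j=4: 3<12, vals[4] = 12+1 = 13 → [9, 10, 11, 12, 13, 8, 8]
j=5: 8<13, vals[5] = 13+1 = 14 → [9, 10, 11, 12, 13, 14, 8]
j=6: 8<14, vals[6] = 14+1 = 15 → [9, 10, 11, 12, 13, 14, 15]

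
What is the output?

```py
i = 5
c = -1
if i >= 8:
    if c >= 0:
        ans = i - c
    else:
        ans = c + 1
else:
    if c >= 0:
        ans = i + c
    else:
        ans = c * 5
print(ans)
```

-5

i=5, c=-1
i >= 8 is False; c >= 0 is False
→ ans = c * 5 = -5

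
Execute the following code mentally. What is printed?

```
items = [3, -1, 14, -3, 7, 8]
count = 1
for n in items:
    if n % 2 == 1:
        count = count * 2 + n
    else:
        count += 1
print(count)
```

42

n=3: odd, count = 1*2+3 = 5
n=-1: odd, count = 5*2+(-1) = 9
n=14: not odd, count = 9+1 = 10
n=-3: odd, count = 10*2+(-3) = 17
n=7: odd, count = 17*2+7 = 41
n=8: not odd, count = 41+1 = 42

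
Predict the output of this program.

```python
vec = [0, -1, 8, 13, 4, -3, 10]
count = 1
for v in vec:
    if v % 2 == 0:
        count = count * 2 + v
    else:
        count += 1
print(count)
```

v=0: even, count = 1*2+0 = 2
v=-1: not even, count = 2+1 = 3
v=8: even, count = 3*2+8 = 14
v=13: not even, count = 14+1 = 15
v=4: even, count = 15*2+4 = 34
v=-3: not even, count = 34+1 = 35
v=10: even, count = 35*2+10 = 80

80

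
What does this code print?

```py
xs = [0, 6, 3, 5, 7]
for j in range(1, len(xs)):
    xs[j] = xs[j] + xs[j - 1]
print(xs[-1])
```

j=1: xs[1] = 6+0 = 6 → [0, 6, 3, 5, 7]
j=2: xs[2] = 3+6 = 9 → [0, 6, 9, 5, 7]
j=3: xs[3] = 5+9 = 14 → [0, 6, 9, 14, 7]
j=4: xs[4] = 7+14 = 21 → [0, 6, 9, 14, 21]

21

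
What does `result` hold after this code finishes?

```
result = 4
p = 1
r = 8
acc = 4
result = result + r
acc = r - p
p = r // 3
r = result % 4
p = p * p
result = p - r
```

4

result = 4+8 = 12
acc = 8-1 = 7
p = 8//3 = 2
r = 12%4 = 0
p = 2*2 = 4
result = 4-0 = 4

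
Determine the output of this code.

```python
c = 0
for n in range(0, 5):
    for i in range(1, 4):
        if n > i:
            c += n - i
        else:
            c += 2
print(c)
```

n=0,i=1: not 0>1, c = 0+2 = 2
n=0,i=2: not 0>2, c = 2+2 = 4
n=0,i=3: not 0>3, c = 4+2 = 6
n=1,i=1: not 1>1, c = 6+2 = 8
n=1,i=2: not 1>2, c = 8+2 = 10
n=1,i=3: not 1>3, c = 10+2 = 12
n=2,i=1: 2>1, c = 12+1 = 13
n=2,i=2: not 2>2, c = 13+2 = 15
n=2,i=3: not 2>3, c = 15+2 = 17
n=3,i=1: 3>1, c = 17+2 = 19
n=3,i=2: 3>2, c = 19+1 = 20
n=3,i=3: not 3>3, c = 20+2 = 22
n=4,i=1: 4>1, c = 22+3 = 25
n=4,i=2: 4>2, c = 25+2 = 27
n=4,i=3: 4>3, c = 27+1 = 28

28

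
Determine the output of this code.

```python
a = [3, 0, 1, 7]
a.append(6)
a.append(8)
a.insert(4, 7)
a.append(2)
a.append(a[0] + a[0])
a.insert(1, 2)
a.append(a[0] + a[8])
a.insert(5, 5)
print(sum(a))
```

52

append 6 → [3, 0, 1, 7, 6]
append 8 → [3, 0, 1, 7, 6, 8]
insert 7 at 4 → [3, 0, 1, 7, 7, 6, 8]
append 2 → [3, 0, 1, 7, 7, 6, 8, 2]
append a[0]+a[0] = 3+3 = 6 → [3, 0, 1, 7, 7, 6, 8, 2, 6]
insert 2 at 1 → [3, 2, 0, 1, 7, 7, 6, 8, 2, 6]
append a[0]+a[8] = 3+2 = 5 → [3, 2, 0, 1, 7, 7, 6, 8, 2, 6, 5]
insert 5 at 5 → [3, 2, 0, 1, 7, 5, 7, 6, 8, 2, 6, 5]
sum = 52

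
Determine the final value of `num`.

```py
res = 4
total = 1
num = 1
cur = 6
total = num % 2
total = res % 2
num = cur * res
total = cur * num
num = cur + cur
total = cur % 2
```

total = 1%2 = 1
total = 4%2 = 0
num = 6*4 = 24
total = 6*24 = 144
num = 6+6 = 12
total = 6%2 = 0

12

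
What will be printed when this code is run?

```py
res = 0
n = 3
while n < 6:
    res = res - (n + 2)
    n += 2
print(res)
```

-12

n=3: res = 0-5 = -5
n=5: res = (-5)-7 = -12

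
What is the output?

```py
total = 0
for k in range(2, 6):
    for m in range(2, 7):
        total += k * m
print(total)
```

280

k=2,m=2: total = 0+4 = 4
k=2,m=3: total = 4+6 = 10
k=2,m=4: total = 10+8 = 18
k=2,m=5: total = 18+10 = 28
k=2,m=6: total = 28+12 = 40
k=3,m=2: total = 40+6 = 46
k=3,m=3: total = 46+9 = 55
k=3,m=4: total = 55+12 = 67
k=3,m=5: total = 67+15 = 82
k=3,m=6: total = 82+18 = 100
k=4,m=2: total = 100+8 = 108
k=4,m=3: total = 108+12 = 120
k=4,m=4: total = 120+16 = 136
k=4,m=5: total = 136+20 = 156
k=4,m=6: total = 156+24 = 180
k=5,m=2: total = 180+10 = 190
k=5,m=3: total = 190+15 = 205
k=5,m=4: total = 205+20 = 225
k=5,m=5: total = 225+25 = 250
k=5,m=6: total = 250+30 = 280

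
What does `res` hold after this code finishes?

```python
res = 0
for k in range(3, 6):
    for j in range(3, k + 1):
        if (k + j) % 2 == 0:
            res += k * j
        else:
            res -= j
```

58

k=3,j=3: even sum, res = 0+9 = 9
k=4,j=3: odd sum, res = 9-3 = 6
k=4,j=4: even sum, res = 6+16 = 22
k=5,j=3: even sum, res = 22+15 = 37
k=5,j=4: odd sum, res = 37-4 = 33
k=5,j=5: even sum, res = 33+25 = 58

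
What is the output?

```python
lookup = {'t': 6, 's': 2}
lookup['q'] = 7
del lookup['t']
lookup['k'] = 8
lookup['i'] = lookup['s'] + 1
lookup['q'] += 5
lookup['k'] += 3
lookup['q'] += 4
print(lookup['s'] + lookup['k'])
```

lookup['q'] = 7 → {'t': 6, 's': 2, 'q': 7}
del 't' → {'s': 2, 'q': 7}
lookup['k'] = 8 → {'s': 2, 'q': 7, 'k': 8}
lookup['i'] = lookup['s']+1 = 3 → {'s': 2, 'q': 7, 'k': 8, 'i': 3}
lookup['q'] = 7+5 = 12 → {'s': 2, 'q': 12, 'k': 8, 'i': 3}
lookup['k'] = 8+3 = 11 → {'s': 2, 'q': 12, 'k': 11, 'i': 3}
lookup['q'] = 12+4 = 16 → {'s': 2, 'q': 16, 'k': 11, 'i': 3}
lookup['s']+lookup['k'] = 2+11 = 13

13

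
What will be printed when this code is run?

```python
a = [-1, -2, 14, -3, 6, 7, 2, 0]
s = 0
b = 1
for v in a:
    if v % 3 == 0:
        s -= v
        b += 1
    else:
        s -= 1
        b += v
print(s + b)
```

16

v=-1: not %3==0, s = 0-1 = -1; b=0
v=-2: not %3==0, s = (-1)-1 = -2; b=-2
v=14: not %3==0, s = (-2)-1 = -3; b=12
v=-3: %3==0, s = (-3)-(-3) = 0; b=13
v=6: %3==0, s = 0-6 = -6; b=14
v=7: not %3==0, s = (-6)-1 = -7; b=21
v=2: not %3==0, s = (-7)-1 = -8; b=23
v=0: %3==0, s = (-8)-0 = -8; b=24
s+b = (-8)+24 = 16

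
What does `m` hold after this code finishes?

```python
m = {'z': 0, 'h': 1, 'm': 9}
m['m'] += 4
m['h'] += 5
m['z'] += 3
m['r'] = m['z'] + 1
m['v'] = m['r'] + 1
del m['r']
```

m['m'] = 9+4 = 13 → {'z': 0, 'h': 1, 'm': 13}
m['h'] = 1+5 = 6 → {'z': 0, 'h': 6, 'm': 13}
m['z'] = 0+3 = 3 → {'z': 3, 'h': 6, 'm': 13}
m['r'] = m['z']+1 = 4 → {'z': 3, 'h': 6, 'm': 13, 'r': 4}
m['v'] = m['r']+1 = 5 → {'z': 3, 'h': 6, 'm': 13, 'r': 4, 'v': 5}
del 'r' → {'z': 3, 'h': 6, 'm': 13, 'v': 5}

{'z': 3, 'h': 6, 'm': 13, 'v': 5}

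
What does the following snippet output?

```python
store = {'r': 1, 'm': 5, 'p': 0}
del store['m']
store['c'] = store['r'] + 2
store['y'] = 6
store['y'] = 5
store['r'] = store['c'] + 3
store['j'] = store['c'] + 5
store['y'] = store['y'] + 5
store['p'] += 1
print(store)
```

del 'm' → {'r': 1, 'p': 0}
store['c'] = store['r']+2 = 3 → {'r': 1, 'p': 0, 'c': 3}
store['y'] = 6 → {'r': 1, 'p': 0, 'c': 3, 'y': 6}
store['y'] = 5 → {'r': 1, 'p': 0, 'c': 3, 'y': 5}
store['r'] = store['c']+3 = 6 → {'r': 6, 'p': 0, 'c': 3, 'y': 5}
store['j'] = store['c']+5 = 8 → {'r': 6, 'p': 0, 'c': 3, 'y': 5, 'j': 8}
store['y'] = store['y']+5 = 10 → {'r': 6, 'p': 0, 'c': 3, 'y': 10, 'j': 8}
store['p'] = 0+1 = 1 → {'r': 6, 'p': 1, 'c': 3, 'y': 10, 'j': 8}

{'r': 6, 'p': 1, 'c': 3, 'y': 10, 'j': 8}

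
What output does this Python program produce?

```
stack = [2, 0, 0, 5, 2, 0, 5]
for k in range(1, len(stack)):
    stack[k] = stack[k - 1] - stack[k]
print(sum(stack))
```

-17

k=1: stack[1] = 2-0 = 2 → [2, 2, 0, 5, 2, 0, 5]
k=2: stack[2] = 2-0 = 2 → [2, 2, 2, 5, 2, 0, 5]
k=3: stack[3] = 2-5 = -3 → [2, 2, 2, -3, 2, 0, 5]
k=4: stack[4] = (-3)-2 = -5 → [2, 2, 2, -3, -5, 0, 5]
k=5: stack[5] = (-5)-0 = -5 → [2, 2, 2, -3, -5, -5, 5]
k=6: stack[6] = (-5)-5 = -10 → [2, 2, 2, -3, -5, -5, -10]
sum = -17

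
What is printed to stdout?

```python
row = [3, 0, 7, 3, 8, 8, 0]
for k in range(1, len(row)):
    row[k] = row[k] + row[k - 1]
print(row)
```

k=1: row[1] = 0+3 = 3 → [3, 3, 7, 3, 8, 8, 0]
k=2: row[2] = 7+3 = 10 → [3, 3, 10, 3, 8, 8, 0]
k=3: row[3] = 3+10 = 13 → [3, 3, 10, 13, 8, 8, 0]
k=4: row[4] = 8+13 = 21 → [3, 3, 10, 13, 21, 8, 0]
k=5: row[5] = 8+21 = 29 → [3, 3, 10, 13, 21, 29, 0]
k=6: row[6] = 0+29 = 29 → [3, 3, 10, 13, 21, 29, 29]

[3, 3, 10, 13, 21, 29, 29]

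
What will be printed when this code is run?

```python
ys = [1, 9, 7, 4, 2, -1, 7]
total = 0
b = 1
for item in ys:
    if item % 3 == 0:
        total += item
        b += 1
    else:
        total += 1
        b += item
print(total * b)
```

item=1: not %3==0, total = 0+1 = 1; b=2
item=9: %3==0, total = 1+9 = 10; b=3
item=7: not %3==0, total = 10+1 = 11; b=10
item=4: not %3==0, total = 11+1 = 12; b=14
item=2: not %3==0, total = 12+1 = 13; b=16
item=-1: not %3==0, total = 13+1 = 14; b=15
item=7: not %3==0, total = 14+1 = 15; b=22
total*b = 15*22 = 330

330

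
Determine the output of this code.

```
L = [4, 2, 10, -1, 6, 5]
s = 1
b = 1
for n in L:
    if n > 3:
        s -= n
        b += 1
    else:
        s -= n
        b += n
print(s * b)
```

-150

n=4: >3, s = 1-4 = -3; b=2
n=2: not >3, s = (-3)-2 = -5; b=4
n=10: >3, s = (-5)-10 = -15; b=5
n=-1: not >3, s = (-15)-(-1) = -14; b=4
n=6: >3, s = (-14)-6 = -20; b=5
n=5: >3, s = (-20)-5 = -25; b=6
s*b = (-25)*6 = -150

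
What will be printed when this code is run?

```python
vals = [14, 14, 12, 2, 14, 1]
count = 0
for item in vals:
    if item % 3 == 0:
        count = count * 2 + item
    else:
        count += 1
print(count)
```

19

item=14: not %3==0, count = 0+1 = 1
item=14: not %3==0, count = 1+1 = 2
item=12: %3==0, count = 2*2+12 = 16
item=2: not %3==0, count = 16+1 = 17
item=14: not %3==0, count = 17+1 = 18
item=1: not %3==0, count = 18+1 = 19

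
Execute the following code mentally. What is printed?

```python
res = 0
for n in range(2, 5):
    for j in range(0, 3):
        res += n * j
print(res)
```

n=2,j=0: res = 0+0 = 0
n=2,j=1: res = 0+2 = 2
n=2,j=2: res = 2+4 = 6
n=3,j=0: res = 6+0 = 6
n=3,j=1: res = 6+3 = 9
n=3,j=2: res = 9+6 = 15
n=4,j=0: res = 15+0 = 15
n=4,j=1: res = 15+4 = 19
n=4,j=2: res = 19+8 = 27

27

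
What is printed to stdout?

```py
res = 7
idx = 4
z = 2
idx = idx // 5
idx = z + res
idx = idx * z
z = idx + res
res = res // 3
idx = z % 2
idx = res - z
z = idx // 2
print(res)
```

2

idx = 4//5 = 0
idx = 2+7 = 9
idx = 9*2 = 18
z = 18+7 = 25
res = 7//3 = 2
idx = 25%2 = 1
idx = 2-25 = -23
z = (-23)//2 = -12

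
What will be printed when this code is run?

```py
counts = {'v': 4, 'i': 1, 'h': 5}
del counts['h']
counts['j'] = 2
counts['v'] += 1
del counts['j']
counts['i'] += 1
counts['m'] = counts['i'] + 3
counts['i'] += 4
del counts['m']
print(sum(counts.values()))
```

del 'h' → {'v': 4, 'i': 1}
counts['j'] = 2 → {'v': 4, 'i': 1, 'j': 2}
counts['v'] = 4+1 = 5 → {'v': 5, 'i': 1, 'j': 2}
del 'j' → {'v': 5, 'i': 1}
counts['i'] = 1+1 = 2 → {'v': 5, 'i': 2}
counts['m'] = counts['i']+3 = 5 → {'v': 5, 'i': 2, 'm': 5}
counts['i'] = 2+4 = 6 → {'v': 5, 'i': 6, 'm': 5}
del 'm' → {'v': 5, 'i': 6}
sum of values = 11

11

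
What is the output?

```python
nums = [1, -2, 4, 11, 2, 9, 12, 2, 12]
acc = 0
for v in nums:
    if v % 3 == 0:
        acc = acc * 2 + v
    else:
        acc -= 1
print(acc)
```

30

v=1: not %3==0, acc = 0-1 = -1
v=-2: not %3==0, acc = (-1)-1 = -2
v=4: not %3==0, acc = (-2)-1 = -3
v=11: not %3==0, acc = (-3)-1 = -4
v=2: not %3==0, acc = (-4)-1 = -5
v=9: %3==0, acc = (-5)*2+9 = -1
v=12: %3==0, acc = (-1)*2+12 = 10
v=2: not %3==0, acc = 10-1 = 9
v=12: %3==0, acc = 9*2+12 = 30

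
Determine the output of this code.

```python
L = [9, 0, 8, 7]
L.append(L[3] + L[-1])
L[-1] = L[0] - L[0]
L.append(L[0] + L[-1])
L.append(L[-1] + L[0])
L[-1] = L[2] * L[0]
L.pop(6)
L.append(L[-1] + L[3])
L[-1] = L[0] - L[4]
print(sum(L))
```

42

append L[3]+L[-1] = 7+7 = 14 → [9, 0, 8, 7, 14]
L[-1] = L[0]-L[0] = 9-9 = 0 → [9, 0, 8, 7, 0]
append L[0]+L[-1] = 9+0 = 9 → [9, 0, 8, 7, 0, 9]
append L[-1]+L[0] = 9+9 = 18 → [9, 0, 8, 7, 0, 9, 18]
L[-1] = L[2]*L[0] = 8*9 = 72 → [9, 0, 8, 7, 0, 9, 72]
pop(6) removes 72 → [9, 0, 8, 7, 0, 9]
append L[-1]+L[3] = 9+7 = 16 → [9, 0, 8, 7, 0, 9, 16]
L[-1] = L[0]-L[4] = 9-0 = 9 → [9, 0, 8, 7, 0, 9, 9]
sum = 42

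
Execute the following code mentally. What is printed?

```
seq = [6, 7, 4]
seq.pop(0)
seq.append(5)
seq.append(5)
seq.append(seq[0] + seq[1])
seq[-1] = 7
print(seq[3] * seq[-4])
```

pop(0) removes 6 → [7, 4]
append 5 → [7, 4, 5]
append 5 → [7, 4, 5, 5]
append seq[0]+seq[1] = 7+4 = 11 → [7, 4, 5, 5, 11]
seq[-1] = 7 → [7, 4, 5, 5, 7]
seq[3]*seq[-4] = 5*4 = 20

20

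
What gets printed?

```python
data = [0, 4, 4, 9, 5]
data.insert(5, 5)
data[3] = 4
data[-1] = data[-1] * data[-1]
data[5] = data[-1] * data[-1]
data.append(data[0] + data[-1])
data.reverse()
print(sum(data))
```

insert 5 at 5 → [0, 4, 4, 9, 5, 5]
data[3] = 4 → [0, 4, 4, 4, 5, 5]
data[-1] = data[-1]*data[-1] = 5*5 = 25 → [0, 4, 4, 4, 5, 25]
data[5] = data[-1]*data[-1] = 25*25 = 625 → [0, 4, 4, 4, 5, 625]
append data[0]+data[-1] = 0+625 = 625 → [0, 4, 4, 4, 5, 625, 625]
reverse → [625, 625, 5, 4, 4, 4, 0]
sum = 1267

1267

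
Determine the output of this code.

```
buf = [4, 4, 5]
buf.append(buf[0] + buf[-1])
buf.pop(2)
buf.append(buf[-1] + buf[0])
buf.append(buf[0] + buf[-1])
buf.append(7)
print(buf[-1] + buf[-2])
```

24

append buf[0]+buf[-1] = 4+5 = 9 → [4, 4, 5, 9]
pop(2) removes 5 → [4, 4, 9]
append buf[-1]+buf[0] = 9+4 = 13 → [4, 4, 9, 13]
append buf[0]+buf[-1] = 4+13 = 17 → [4, 4, 9, 13, 17]
append 7 → [4, 4, 9, 13, 17, 7]
buf[-1]+buf[-2] = 7+17 = 24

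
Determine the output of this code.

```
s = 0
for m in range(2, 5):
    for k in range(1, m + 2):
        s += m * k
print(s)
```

102

m=2,k=1: s = 0+2 = 2
m=2,k=2: s = 2+4 = 6
m=2,k=3: s = 6+6 = 12
m=3,k=1: s = 12+3 = 15
m=3,k=2: s = 15+6 = 21
m=3,k=3: s = 21+9 = 30
m=3,k=4: s = 30+12 = 42
m=4,k=1: s = 42+4 = 46
m=4,k=2: s = 46+8 = 54
m=4,k=3: s = 54+12 = 66
m=4,k=4: s = 66+16 = 82
m=4,k=5: s = 82+20 = 102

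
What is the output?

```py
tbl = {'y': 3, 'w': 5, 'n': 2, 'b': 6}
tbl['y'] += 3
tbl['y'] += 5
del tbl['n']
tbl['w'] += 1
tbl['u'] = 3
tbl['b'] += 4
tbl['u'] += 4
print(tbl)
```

tbl['y'] = 3+3 = 6 → {'y': 6, 'w': 5, 'n': 2, 'b': 6}
tbl['y'] = 6+5 = 11 → {'y': 11, 'w': 5, 'n': 2, 'b': 6}
del 'n' → {'y': 11, 'w': 5, 'b': 6}
tbl['w'] = 5+1 = 6 → {'y': 11, 'w': 6, 'b': 6}
tbl['u'] = 3 → {'y': 11, 'w': 6, 'b': 6, 'u': 3}
tbl['b'] = 6+4 = 10 → {'y': 11, 'w': 6, 'b': 10, 'u': 3}
tbl['u'] = 3+4 = 7 → {'y': 11, 'w': 6, 'b': 10, 'u': 7}

{'y': 11, 'w': 6, 'b': 10, 'u': 7}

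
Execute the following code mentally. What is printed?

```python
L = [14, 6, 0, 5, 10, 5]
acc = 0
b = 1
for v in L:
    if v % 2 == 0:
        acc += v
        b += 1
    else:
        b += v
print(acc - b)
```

v=14: even, acc = 0+14 = 14; b=2
v=6: even, acc = 14+6 = 20; b=3
v=0: even, acc = 20+0 = 20; b=4
v=5: not even; b=9
v=10: even, acc = 20+10 = 30; b=10
v=5: not even; b=15
acc-b = 30-15 = 15

15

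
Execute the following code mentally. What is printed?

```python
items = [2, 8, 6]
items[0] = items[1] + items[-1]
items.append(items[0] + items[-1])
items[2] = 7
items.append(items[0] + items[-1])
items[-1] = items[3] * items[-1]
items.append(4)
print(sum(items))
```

items[0] = items[1]+items[-1] = 8+6 = 14 → [14, 8, 6]
append items[0]+items[-1] = 14+6 = 20 → [14, 8, 6, 20]
items[2] = 7 → [14, 8, 7, 20]
append items[0]+items[-1] = 14+20 = 34 → [14, 8, 7, 20, 34]
items[-1] = items[3]*items[-1] = 20*34 = 680 → [14, 8, 7, 20, 680]
append 4 → [14, 8, 7, 20, 680, 4]
sum = 733

733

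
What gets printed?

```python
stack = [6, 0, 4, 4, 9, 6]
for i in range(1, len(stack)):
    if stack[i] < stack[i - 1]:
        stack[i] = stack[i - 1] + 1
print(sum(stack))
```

i=1: 0<6, stack[1] = 6+1 = 7 → [6, 7, 4, 4, 9, 6]
i=2: 4<7, stack[2] = 7+1 = 8 → [6, 7, 8, 4, 9, 6]
i=3: 4<8, stack[3] = 8+1 = 9 → [6, 7, 8, 9, 9, 6]
i=4: 9>=9, unchanged → [6, 7, 8, 9, 9, 6]
i=5: 6<9, stack[5] = 9+1 = 10 → [6, 7, 8, 9, 9, 10]
sum = 49

49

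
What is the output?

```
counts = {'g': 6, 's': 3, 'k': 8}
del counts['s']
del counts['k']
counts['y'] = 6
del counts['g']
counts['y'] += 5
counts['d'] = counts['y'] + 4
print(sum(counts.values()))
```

del 's' → {'g': 6, 'k': 8}
del 'k' → {'g': 6}
counts['y'] = 6 → {'g': 6, 'y': 6}
del 'g' → {'y': 6}
counts['y'] = 6+5 = 11 → {'y': 11}
counts['d'] = counts['y']+4 = 15 → {'y': 11, 'd': 15}
sum of values = 26

26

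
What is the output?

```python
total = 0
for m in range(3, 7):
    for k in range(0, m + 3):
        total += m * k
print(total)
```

m=3,k=0: total = 0+0 = 0
m=3,k=1: total = 0+3 = 3
m=3,k=2: total = 3+6 = 9
m=3,k=3: total = 9+9 = 18
m=3,k=4: total = 18+12 = 30
m=3,k=5: total = 30+15 = 45
m=4,k=0: total = 45+0 = 45
m=4,k=1: total = 45+4 = 49
m=4,k=2: total = 49+8 = 57
m=4,k=3: total = 57+12 = 69
m=4,k=4: total = 69+16 = 85
m=4,k=5: total = 85+20 = 105
m=4,k=6: total = 105+24 = 129
m=5,k=0: total = 129+0 = 129
m=5,k=1: total = 129+5 = 134
m=5,k=2: total = 134+10 = 144
m=5,k=3: total = 144+15 = 159
m=5,k=4: total = 159+20 = 179
m=5,k=5: total = 179+25 = 204
m=5,k=6: total = 204+30 = 234
m=5,k=7: total = 234+35 = 269
m=6,k=0: total = 269+0 = 269
m=6,k=1: total = 269+6 = 275
m=6,k=2: total = 275+12 = 287
m=6,k=3: total = 287+18 = 305
m=6,k=4: total = 305+24 = 329
m=6,k=5: total = 329+30 = 359
m=6,k=6: total = 359+36 = 395
m=6,k=7: total = 395+42 = 437
m=6,k=8: total = 437+48 = 485

485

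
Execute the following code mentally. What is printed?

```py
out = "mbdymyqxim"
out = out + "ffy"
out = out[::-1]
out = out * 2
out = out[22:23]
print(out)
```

+ 'ffy' → 'mbdymyqximffy'
reverse → 'yffmixqymydbm'
repeat ×2 → 'yffmixqymydbmyffmixqymydbm'
slice [22:23] → 'y'

y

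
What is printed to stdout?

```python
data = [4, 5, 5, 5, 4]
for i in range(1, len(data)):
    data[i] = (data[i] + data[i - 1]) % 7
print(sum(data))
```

i=1: data[1] = (5+4)%7 = 2 → [4, 2, 5, 5, 4]
i=2: data[2] = (5+2)%7 = 0 → [4, 2, 0, 5, 4]
i=3: data[3] = (5+0)%7 = 5 → [4, 2, 0, 5, 4]
i=4: data[4] = (4+5)%7 = 2 → [4, 2, 0, 5, 2]
sum = 13

13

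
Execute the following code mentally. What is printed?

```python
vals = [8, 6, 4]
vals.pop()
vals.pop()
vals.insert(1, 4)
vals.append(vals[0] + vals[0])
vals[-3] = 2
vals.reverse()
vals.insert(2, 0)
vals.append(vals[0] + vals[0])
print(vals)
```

pop() removes 4 → [8, 6]
pop() removes 6 → [8]
insert 4 at 1 → [8, 4]
append vals[0]+vals[0] = 8+8 = 16 → [8, 4, 16]
vals[-3] = 2 → [2, 4, 16]
reverse → [16, 4, 2]
insert 0 at 2 → [16, 4, 0, 2]
append vals[0]+vals[0] = 16+16 = 32 → [16, 4, 0, 2, 32]

[16, 4, 0, 2, 32]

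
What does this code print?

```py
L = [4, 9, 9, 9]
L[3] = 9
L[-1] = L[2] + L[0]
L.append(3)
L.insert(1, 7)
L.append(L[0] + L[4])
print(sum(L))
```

L[3] = 9 → [4, 9, 9, 9]
L[-1] = L[2]+L[0] = 9+4 = 13 → [4, 9, 9, 13]
append 3 → [4, 9, 9, 13, 3]
insert 7 at 1 → [4, 7, 9, 9, 13, 3]
append L[0]+L[4] = 4+13 = 17 → [4, 7, 9, 9, 13, 3, 17]
sum = 62

62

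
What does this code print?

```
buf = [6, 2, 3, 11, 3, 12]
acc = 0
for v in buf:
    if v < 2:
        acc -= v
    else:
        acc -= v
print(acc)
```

-37

v=6: not <2, acc = 0-6 = -6
v=2: not <2, acc = (-6)-2 = -8
v=3: not <2, acc = (-8)-3 = -11
v=11: not <2, acc = (-11)-11 = -22
v=3: not <2, acc = (-22)-3 = -25
v=12: not <2, acc = (-25)-12 = -37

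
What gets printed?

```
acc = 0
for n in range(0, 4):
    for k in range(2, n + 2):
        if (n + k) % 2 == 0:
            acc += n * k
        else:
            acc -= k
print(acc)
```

n=1,k=2: odd sum, acc = 0-2 = -2
n=2,k=2: even sum, acc = (-2)+4 = 2
n=2,k=3: odd sum, acc = 2-3 = -1
n=3,k=2: odd sum, acc = (-1)-2 = -3
n=3,k=3: even sum, acc = (-3)+9 = 6
n=3,k=4: odd sum, acc = 6-4 = 2

2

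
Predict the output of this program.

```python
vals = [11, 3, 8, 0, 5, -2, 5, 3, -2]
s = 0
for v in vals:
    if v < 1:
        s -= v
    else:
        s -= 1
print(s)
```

-2

v=11: not <1, s = 0-1 = -1
v=3: not <1, s = (-1)-1 = -2
v=8: not <1, s = (-2)-1 = -3
v=0: <1, s = (-3)-0 = -3
v=5: not <1, s = (-3)-1 = -4
v=-2: <1, s = (-4)-(-2) = -2
v=5: not <1, s = (-2)-1 = -3
v=3: not <1, s = (-3)-1 = -4
v=-2: <1, s = (-4)-(-2) = -2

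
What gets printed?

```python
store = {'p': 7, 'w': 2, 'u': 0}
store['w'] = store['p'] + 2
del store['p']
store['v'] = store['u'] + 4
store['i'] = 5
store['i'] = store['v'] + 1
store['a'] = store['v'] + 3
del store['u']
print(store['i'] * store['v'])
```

20

store['w'] = store['p']+2 = 9 → {'p': 7, 'w': 9, 'u': 0}
del 'p' → {'w': 9, 'u': 0}
store['v'] = store['u']+4 = 4 → {'w': 9, 'u': 0, 'v': 4}
store['i'] = 5 → {'w': 9, 'u': 0, 'v': 4, 'i': 5}
store['i'] = store['v']+1 = 5 → {'w': 9, 'u': 0, 'v': 4, 'i': 5}
store['a'] = store['v']+3 = 7 → {'w': 9, 'u': 0, 'v': 4, 'i': 5, 'a': 7}
del 'u' → {'w': 9, 'v': 4, 'i': 5, 'a': 7}
store['i']*store['v'] = 5*4 = 20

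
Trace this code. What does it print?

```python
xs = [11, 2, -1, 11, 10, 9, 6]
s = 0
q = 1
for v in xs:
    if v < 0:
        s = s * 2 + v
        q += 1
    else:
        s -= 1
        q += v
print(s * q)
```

v=11: not <0, s = 0-1 = -1; q=12
v=2: not <0, s = (-1)-1 = -2; q=14
v=-1: <0, s = (-2)*2+(-1) = -5; q=15
v=11: not <0, s = (-5)-1 = -6; q=26
v=10: not <0, s = (-6)-1 = -7; q=36
v=9: not <0, s = (-7)-1 = -8; q=45
v=6: not <0, s = (-8)-1 = -9; q=51
s*q = (-9)*51 = -459

-459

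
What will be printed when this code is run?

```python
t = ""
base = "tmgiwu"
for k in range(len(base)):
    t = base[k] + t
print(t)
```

k=0: prepend 't' → 't'
k=1: prepend 'm' → 'mt'
k=2: prepend 'g' → 'gmt'
k=3: prepend 'i' → 'igmt'
k=4: prepend 'w' → 'wigmt'
k=5: prepend 'u' → 'uwigmt'

uwigmt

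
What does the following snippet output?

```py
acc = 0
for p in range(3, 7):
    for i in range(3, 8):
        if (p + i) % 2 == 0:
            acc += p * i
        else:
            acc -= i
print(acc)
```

170

p=3,i=3: even sum, acc = 0+9 = 9
p=3,i=4: odd sum, acc = 9-4 = 5
p=3,i=5: even sum, acc = 5+15 = 20
p=3,i=6: odd sum, acc = 20-6 = 14
p=3,i=7: even sum, acc = 14+21 = 35
p=4,i=3: odd sum, acc = 35-3 = 32
p=4,i=4: even sum, acc = 32+16 = 48
p=4,i=5: odd sum, acc = 48-5 = 43
p=4,i=6: even sum, acc = 43+24 = 67
p=4,i=7: odd sum, acc = 67-7 = 60
p=5,i=3: even sum, acc = 60+15 = 75
p=5,i=4: odd sum, acc = 75-4 = 71
p=5,i=5: even sum, acc = 71+25 = 96
p=5,i=6: odd sum, acc = 96-6 = 90
p=5,i=7: even sum, acc = 90+35 = 125
p=6,i=3: odd sum, acc = 125-3 = 122
p=6,i=4: even sum, acc = 122+24 = 146
p=6,i=5: odd sum, acc = 146-5 = 141
p=6,i=6: even sum, acc = 141+36 = 177
p=6,i=7: odd sum, acc = 177-7 = 170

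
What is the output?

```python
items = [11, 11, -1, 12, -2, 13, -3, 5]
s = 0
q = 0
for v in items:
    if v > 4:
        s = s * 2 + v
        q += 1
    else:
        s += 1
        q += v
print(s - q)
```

358

v=11: >4, s = 0*2+11 = 11; q=1
v=11: >4, s = 11*2+11 = 33; q=2
v=-1: not >4, s = 33+1 = 34; q=1
v=12: >4, s = 34*2+12 = 80; q=2
v=-2: not >4, s = 80+1 = 81; q=0
v=13: >4, s = 81*2+13 = 175; q=1
v=-3: not >4, s = 175+1 = 176; q=-2
v=5: >4, s = 176*2+5 = 357; q=-1
s-q = 357-(-1) = 358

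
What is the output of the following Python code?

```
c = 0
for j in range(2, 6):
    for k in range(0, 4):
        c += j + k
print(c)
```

80

j=2,k=0: c = 0+2 = 2
j=2,k=1: c = 2+3 = 5
j=2,k=2: c = 5+4 = 9
j=2,k=3: c = 9+5 = 14
j=3,k=0: c = 14+3 = 17
j=3,k=1: c = 17+4 = 21
j=3,k=2: c = 21+5 = 26
j=3,k=3: c = 26+6 = 32
j=4,k=0: c = 32+4 = 36
j=4,k=1: c = 36+5 = 41
j=4,k=2: c = 41+6 = 47
j=4,k=3: c = 47+7 = 54
j=5,k=0: c = 54+5 = 59
j=5,k=1: c = 59+6 = 65
j=5,k=2: c = 65+7 = 72
j=5,k=3: c = 72+8 = 80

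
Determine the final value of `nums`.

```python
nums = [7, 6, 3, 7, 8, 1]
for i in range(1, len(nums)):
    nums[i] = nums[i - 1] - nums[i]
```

i=1: nums[1] = 7-6 = 1 → [7, 1, 3, 7, 8, 1]
i=2: nums[2] = 1-3 = -2 → [7, 1, -2, 7, 8, 1]
i=3: nums[3] = (-2)-7 = -9 → [7, 1, -2, -9, 8, 1]
i=4: nums[4] = (-9)-8 = -17 → [7, 1, -2, -9, -17, 1]
i=5: nums[5] = (-17)-1 = -18 → [7, 1, -2, -9, -17, -18]

[7, 1, -2, -9, -17, -18]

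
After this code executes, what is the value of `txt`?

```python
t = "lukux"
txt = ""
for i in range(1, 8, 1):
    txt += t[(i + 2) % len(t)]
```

i=1: add t[3]='u' → 'u'
i=2: add t[4]='x' → 'ux'
i=3: add t[0]='l' → 'uxl'
i=4: add t[1]='u' → 'uxlu'
i=5: add t[2]='k' → 'uxluk'
i=6: add t[3]='u' → 'uxluku'
i=7: add t[4]='x' → 'uxlukux'

'uxlukux'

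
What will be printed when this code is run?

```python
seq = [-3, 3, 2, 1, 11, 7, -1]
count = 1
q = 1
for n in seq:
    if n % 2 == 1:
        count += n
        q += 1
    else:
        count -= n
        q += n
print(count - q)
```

8

n=-3: odd, count = 1+(-3) = -2; q=2
n=3: odd, count = (-2)+3 = 1; q=3
n=2: not odd, count = 1-2 = -1; q=5
n=1: odd, count = (-1)+1 = 0; q=6
n=11: odd, count = 0+11 = 11; q=7
n=7: odd, count = 11+7 = 18; q=8
n=-1: odd, count = 18+(-1) = 17; q=9
count-q = 17-9 = 8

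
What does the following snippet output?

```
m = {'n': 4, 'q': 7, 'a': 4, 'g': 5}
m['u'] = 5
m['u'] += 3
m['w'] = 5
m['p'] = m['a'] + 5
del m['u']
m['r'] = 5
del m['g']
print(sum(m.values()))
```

m['u'] = 5 → {'n': 4, 'q': 7, 'a': 4, 'g': 5, 'u': 5}
m['u'] = 5+3 = 8 → {'n': 4, 'q': 7, 'a': 4, 'g': 5, 'u': 8}
m['w'] = 5 → {'n': 4, 'q': 7, 'a': 4, 'g': 5, 'u': 8, 'w': 5}
m['p'] = m['a']+5 = 9 → {'n': 4, 'q': 7, 'a': 4, 'g': 5, 'u': 8, 'w': 5, 'p': 9}
del 'u' → {'n': 4, 'q': 7, 'a': 4, 'g': 5, 'w': 5, 'p': 9}
m['r'] = 5 → {'n': 4, 'q': 7, 'a': 4, 'g': 5, 'w': 5, 'p': 9, 'r': 5}
del 'g' → {'n': 4, 'q': 7, 'a': 4, 'w': 5, 'p': 9, 'r': 5}
sum of values = 34

34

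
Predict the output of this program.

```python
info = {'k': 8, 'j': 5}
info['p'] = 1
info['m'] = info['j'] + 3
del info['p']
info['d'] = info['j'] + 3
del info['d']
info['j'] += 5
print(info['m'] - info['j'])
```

info['p'] = 1 → {'k': 8, 'j': 5, 'p': 1}
info['m'] = info['j']+3 = 8 → {'k': 8, 'j': 5, 'p': 1, 'm': 8}
del 'p' → {'k': 8, 'j': 5, 'm': 8}
info['d'] = info['j']+3 = 8 → {'k': 8, 'j': 5, 'm': 8, 'd': 8}
del 'd' → {'k': 8, 'j': 5, 'm': 8}
info['j'] = 5+5 = 10 → {'k': 8, 'j': 10, 'm': 8}
info['m']-info['j'] = 8-10 = -2

-2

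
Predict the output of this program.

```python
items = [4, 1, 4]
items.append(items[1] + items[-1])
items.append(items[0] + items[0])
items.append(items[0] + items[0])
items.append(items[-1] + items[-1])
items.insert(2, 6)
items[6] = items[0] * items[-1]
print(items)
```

[4, 1, 6, 4, 5, 8, 64, 16]

append items[1]+items[-1] = 1+4 = 5 → [4, 1, 4, 5]
append items[0]+items[0] = 4+4 = 8 → [4, 1, 4, 5, 8]
append items[0]+items[0] = 4+4 = 8 → [4, 1, 4, 5, 8, 8]
append items[-1]+items[-1] = 8+8 = 16 → [4, 1, 4, 5, 8, 8, 16]
insert 6 at 2 → [4, 1, 6, 4, 5, 8, 8, 16]
items[6] = items[0]*items[-1] = 4*16 = 64 → [4, 1, 6, 4, 5, 8, 64, 16]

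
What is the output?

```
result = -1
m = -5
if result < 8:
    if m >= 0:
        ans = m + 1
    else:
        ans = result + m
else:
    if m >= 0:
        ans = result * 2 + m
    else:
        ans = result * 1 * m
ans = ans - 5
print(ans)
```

-11

result=-1, m=-5
result < 8 is True; m >= 0 is False
→ ans = result + m = -6
ans = (-6)-5 = -11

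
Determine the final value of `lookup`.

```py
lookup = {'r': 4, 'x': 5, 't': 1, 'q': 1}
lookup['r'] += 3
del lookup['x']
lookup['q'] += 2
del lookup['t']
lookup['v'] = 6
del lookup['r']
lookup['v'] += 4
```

{'q': 3, 'v': 10}

lookup['r'] = 4+3 = 7 → {'r': 7, 'x': 5, 't': 1, 'q': 1}
del 'x' → {'r': 7, 't': 1, 'q': 1}
lookup['q'] = 1+2 = 3 → {'r': 7, 't': 1, 'q': 3}
del 't' → {'r': 7, 'q': 3}
lookup['v'] = 6 → {'r': 7, 'q': 3, 'v': 6}
del 'r' → {'q': 3, 'v': 6}
lookup['v'] = 6+4 = 10 → {'q': 3, 'v': 10}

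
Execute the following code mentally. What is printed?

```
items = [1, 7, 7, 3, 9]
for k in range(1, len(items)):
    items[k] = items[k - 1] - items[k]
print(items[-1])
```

-25

k=1: items[1] = 1-7 = -6 → [1, -6, 7, 3, 9]
k=2: items[2] = (-6)-7 = -13 → [1, -6, -13, 3, 9]
k=3: items[3] = (-13)-3 = -16 → [1, -6, -13, -16, 9]
k=4: items[4] = (-16)-9 = -25 → [1, -6, -13, -16, -25]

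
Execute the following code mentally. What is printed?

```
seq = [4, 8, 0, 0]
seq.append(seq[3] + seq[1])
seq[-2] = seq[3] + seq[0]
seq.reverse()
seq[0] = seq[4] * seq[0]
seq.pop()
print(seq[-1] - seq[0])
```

-24

append seq[3]+seq[1] = 0+8 = 8 → [4, 8, 0, 0, 8]
seq[-2] = seq[3]+seq[0] = 0+4 = 4 → [4, 8, 0, 4, 8]
reverse → [8, 4, 0, 8, 4]
seq[0] = seq[4]*seq[0] = 4*8 = 32 → [32, 4, 0, 8, 4]
pop() removes 4 → [32, 4, 0, 8]
seq[-1]-seq[0] = 8-32 = -24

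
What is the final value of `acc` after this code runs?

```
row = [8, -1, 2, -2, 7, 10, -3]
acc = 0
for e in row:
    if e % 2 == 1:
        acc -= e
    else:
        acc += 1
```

1

e=8: not odd, acc = 0+1 = 1
e=-1: odd, acc = 1-(-1) = 2
e=2: not odd, acc = 2+1 = 3
e=-2: not odd, acc = 3+1 = 4
e=7: odd, acc = 4-7 = -3
e=10: not odd, acc = (-3)+1 = -2
e=-3: odd, acc = (-2)-(-3) = 1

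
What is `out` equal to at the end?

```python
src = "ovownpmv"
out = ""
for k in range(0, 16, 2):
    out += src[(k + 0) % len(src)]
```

k=0: add src[0]='o' → 'o'
k=2: add src[2]='o' → 'oo'
k=4: add src[4]='n' → 'oon'
k=6: add src[6]='m' → 'oonm'
k=8: add src[0]='o' → 'oonmo'
k=10: add src[2]='o' → 'oonmoo'
k=12: add src[4]='n' → 'oonmoon'
k=14: add src[6]='m' → 'oonmoonm'

'oonmoonm'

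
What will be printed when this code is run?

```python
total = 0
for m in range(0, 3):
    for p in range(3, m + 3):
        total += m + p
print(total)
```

15

m=1,p=3: total = 0+4 = 4
m=2,p=3: total = 4+5 = 9
m=2,p=4: total = 9+6 = 15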